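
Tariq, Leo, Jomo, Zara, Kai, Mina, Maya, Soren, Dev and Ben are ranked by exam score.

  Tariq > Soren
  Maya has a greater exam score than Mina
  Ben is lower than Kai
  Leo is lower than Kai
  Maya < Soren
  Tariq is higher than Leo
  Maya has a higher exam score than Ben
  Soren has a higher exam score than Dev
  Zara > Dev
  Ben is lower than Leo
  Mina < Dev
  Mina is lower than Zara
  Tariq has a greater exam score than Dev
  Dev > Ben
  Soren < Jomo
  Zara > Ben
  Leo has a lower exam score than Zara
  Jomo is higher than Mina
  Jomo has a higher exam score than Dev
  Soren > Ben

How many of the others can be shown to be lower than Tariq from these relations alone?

From Tariq the given relations immediately reach Dev, Leo, Soren.
From those, Ben, Mina, Maya — 6 in total.
Nothing else is reachable below Tariq; 6 in all.

6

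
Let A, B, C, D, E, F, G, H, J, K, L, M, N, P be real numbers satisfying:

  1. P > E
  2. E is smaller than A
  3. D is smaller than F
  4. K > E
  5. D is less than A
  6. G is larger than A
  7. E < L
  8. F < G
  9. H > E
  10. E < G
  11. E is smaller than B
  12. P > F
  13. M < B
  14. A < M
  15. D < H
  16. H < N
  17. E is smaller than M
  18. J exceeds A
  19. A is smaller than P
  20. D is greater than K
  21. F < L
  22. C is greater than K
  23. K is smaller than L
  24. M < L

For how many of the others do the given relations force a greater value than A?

6

Directly above A: M, G, J, P.
One step further: L, B (6 so far).
No other element is forced above A by the given relations, so the count is 6.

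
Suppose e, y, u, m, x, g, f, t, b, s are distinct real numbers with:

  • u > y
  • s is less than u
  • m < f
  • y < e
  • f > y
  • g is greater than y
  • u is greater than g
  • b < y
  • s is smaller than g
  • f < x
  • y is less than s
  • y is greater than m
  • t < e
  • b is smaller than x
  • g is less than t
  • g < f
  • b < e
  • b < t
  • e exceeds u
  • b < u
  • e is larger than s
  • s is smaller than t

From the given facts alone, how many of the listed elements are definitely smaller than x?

The elements the relations force below x are m, b, y, s, g, f — no chain reaches any other.
That is 6.

6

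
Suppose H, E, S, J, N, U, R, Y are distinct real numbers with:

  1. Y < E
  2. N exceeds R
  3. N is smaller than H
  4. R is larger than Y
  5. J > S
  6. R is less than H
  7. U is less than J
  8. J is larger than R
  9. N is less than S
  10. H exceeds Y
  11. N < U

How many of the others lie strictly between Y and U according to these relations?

2

Chaining upward from Y reaches: E, R, N, S, H, J.
Chaining downward from U reaches: R, N.
Strictly between Y and U are those in both lists: R, N — 2 elements.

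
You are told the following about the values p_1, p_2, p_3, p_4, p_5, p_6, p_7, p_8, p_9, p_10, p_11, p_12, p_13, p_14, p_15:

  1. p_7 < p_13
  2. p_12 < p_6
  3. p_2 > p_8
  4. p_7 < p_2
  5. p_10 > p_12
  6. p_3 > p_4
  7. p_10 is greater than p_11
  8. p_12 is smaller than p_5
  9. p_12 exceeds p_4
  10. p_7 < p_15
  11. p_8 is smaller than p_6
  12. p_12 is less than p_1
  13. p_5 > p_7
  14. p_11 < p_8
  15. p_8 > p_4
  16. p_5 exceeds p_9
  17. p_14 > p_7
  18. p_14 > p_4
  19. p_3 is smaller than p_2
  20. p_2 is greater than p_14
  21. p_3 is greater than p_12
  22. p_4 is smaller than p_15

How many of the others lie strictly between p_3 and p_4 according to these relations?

1

Chaining upward from p_4 reaches: p_12, p_1, p_14, p_10, p_8, p_6, p_15, p_2, p_5.
Chaining downward from p_3 reaches: p_12.
Strictly between p_4 and p_3 are those in both lists: p_12 — 1 element.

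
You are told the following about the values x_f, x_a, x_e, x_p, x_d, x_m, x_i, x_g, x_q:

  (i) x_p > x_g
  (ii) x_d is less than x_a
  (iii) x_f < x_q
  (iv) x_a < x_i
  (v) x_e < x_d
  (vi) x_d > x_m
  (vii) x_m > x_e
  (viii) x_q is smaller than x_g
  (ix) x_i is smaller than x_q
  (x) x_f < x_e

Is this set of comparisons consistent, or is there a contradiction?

Every relation is compatible with x_f < x_e < x_m < x_d < x_a < x_i < x_q < x_g < x_p; the set is consistent.

consistent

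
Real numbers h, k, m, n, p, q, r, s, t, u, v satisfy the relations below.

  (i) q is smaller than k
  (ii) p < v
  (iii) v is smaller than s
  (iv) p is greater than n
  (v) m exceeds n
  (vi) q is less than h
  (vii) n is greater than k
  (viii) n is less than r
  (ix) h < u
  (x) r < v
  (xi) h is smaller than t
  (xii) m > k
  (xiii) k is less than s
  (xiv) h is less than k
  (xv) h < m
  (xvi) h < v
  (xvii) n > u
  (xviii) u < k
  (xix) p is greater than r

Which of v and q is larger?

v

Following the relations from q: q < h < u < k < n < r < p < v.
So q < v; v is the larger of the two.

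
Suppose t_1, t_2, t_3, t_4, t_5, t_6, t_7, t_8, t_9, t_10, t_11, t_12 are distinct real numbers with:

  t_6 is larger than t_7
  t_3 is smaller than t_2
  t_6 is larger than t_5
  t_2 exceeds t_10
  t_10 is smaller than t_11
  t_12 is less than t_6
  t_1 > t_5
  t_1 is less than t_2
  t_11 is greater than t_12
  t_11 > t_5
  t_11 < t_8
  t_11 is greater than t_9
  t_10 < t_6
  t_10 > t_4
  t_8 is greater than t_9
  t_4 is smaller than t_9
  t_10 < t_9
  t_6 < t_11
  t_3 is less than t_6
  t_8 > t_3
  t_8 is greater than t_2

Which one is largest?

t_8

t_12 is not greatest since t_12 < t_6; t_5 is not greatest since t_5 < t_1; t_1 is not greatest since t_1 < t_2; t_3 is not greatest since t_3 < t_2; t_4 is not greatest since t_4 < t_10; t_10 is not greatest since t_10 < t_9; t_7 is not greatest since t_7 < t_6; t_9 is not greatest since t_9 < t_11; t_6 is not greatest since t_6 < t_11; t_2 is not greatest since t_2 < t_8; t_11 is not greatest since t_11 < t_8.
Only t_8 has nothing above it, so t_8 is the largest.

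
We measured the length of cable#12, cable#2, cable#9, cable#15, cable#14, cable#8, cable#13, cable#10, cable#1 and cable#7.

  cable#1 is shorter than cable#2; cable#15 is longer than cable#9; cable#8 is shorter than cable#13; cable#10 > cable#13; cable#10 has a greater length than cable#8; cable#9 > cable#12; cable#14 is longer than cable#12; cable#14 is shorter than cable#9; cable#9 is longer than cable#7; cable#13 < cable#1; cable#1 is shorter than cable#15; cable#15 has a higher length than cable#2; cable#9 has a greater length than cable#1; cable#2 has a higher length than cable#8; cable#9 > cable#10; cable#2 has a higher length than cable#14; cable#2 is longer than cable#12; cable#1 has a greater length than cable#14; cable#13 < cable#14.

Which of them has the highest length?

cable#15

cable#7 is not greatest since cable#7 < cable#9; cable#8 is not greatest since cable#8 < cable#2; cable#12 is not greatest since cable#12 < cable#9; cable#13 is not greatest since cable#13 < cable#14; cable#14 is not greatest since cable#14 < cable#2; cable#1 is not greatest since cable#1 < cable#2; cable#2 is not greatest since cable#2 < cable#15; cable#10 is not greatest since cable#10 < cable#9; cable#9 is not greatest since cable#9 < cable#15.
Only cable#15 has nothing above it, so cable#15 is the highest length.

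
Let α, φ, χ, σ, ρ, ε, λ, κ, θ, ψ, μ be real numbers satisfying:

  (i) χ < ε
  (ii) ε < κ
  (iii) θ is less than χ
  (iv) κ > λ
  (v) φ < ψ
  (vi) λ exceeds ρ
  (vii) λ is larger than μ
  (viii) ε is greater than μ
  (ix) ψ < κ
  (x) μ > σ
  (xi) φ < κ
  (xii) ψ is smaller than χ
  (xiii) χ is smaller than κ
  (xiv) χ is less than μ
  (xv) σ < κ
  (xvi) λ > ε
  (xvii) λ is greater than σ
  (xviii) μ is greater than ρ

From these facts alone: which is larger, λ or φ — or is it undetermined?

λ

The relevant relations are φ < ψ; ψ < χ; χ < μ; μ < ε; ε < λ.
Chaining these gives φ < ψ < χ < μ < ε < λ.
So λ is larger.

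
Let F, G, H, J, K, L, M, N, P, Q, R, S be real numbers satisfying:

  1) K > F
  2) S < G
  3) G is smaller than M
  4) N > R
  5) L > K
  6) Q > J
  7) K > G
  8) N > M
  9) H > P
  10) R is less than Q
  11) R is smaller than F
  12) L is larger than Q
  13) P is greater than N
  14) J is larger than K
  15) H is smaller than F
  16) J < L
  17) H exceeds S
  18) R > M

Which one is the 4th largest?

Piecing the relations together gives one ordering: S < G < M < R < N < P < H < F < K < J < Q < L.
Counting 4 from the largest end gives K.

K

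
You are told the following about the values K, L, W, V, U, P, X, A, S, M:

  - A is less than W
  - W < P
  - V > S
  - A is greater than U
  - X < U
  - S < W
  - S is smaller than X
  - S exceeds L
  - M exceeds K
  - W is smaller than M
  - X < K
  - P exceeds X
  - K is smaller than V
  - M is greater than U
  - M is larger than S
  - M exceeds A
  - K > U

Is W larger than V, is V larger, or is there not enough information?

Following every chain through W: above W we get P, M; below W we get L, S, X, U, A.
V is not reached, and no chain runs the other way from V to W.
So the given relations leave the order of W and V undetermined.

undetermined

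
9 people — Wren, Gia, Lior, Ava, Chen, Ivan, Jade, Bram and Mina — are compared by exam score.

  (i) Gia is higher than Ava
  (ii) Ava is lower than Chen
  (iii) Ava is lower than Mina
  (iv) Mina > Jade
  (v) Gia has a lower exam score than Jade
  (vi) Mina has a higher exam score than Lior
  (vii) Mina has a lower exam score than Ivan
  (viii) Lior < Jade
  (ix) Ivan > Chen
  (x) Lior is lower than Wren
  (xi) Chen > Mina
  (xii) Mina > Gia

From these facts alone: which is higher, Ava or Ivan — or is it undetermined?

Ivan

Ava < Gia and Gia < Jade give Ava < Jade.
Then Jade < Mina extends the chain to Mina.
With Mina < Chen: Ava < Gia < Jade < Mina < Chen.
Then Chen < Ivan extends the chain to Ivan.
So Ivan is higher.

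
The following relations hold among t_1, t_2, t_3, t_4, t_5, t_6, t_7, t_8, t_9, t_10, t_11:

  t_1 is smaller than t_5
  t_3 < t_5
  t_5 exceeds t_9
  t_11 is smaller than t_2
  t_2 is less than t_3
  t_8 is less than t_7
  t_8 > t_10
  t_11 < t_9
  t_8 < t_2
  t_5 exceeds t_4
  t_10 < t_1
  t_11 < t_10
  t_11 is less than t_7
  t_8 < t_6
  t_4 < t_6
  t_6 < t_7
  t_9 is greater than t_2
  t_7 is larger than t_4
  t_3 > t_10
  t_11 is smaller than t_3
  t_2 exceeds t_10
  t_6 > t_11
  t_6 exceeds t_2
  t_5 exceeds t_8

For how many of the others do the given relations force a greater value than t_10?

Directly above t_10: t_8, t_2, t_1, t_3.
One step further: t_6, t_7, t_9, t_5 (8 so far).
Nothing else is reachable above t_10; 8 in all.

8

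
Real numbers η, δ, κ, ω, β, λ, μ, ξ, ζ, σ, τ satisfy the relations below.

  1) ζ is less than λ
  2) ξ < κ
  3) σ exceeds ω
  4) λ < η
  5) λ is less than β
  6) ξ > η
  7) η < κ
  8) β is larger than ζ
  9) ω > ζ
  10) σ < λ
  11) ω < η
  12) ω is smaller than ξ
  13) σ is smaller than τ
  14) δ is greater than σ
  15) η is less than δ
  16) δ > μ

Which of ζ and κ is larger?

κ

Following the relations from ζ: ζ < ω < σ < λ < η < ξ < κ.
So ζ < κ; κ is the larger of the two.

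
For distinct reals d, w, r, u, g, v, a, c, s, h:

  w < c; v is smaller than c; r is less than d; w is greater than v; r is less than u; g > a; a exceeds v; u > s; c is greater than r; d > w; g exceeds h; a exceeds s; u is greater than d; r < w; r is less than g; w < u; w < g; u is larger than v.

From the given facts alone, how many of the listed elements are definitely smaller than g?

6

The elements the relations force below g are s, r, v, a, w, h — no chain reaches any other.
That is 6.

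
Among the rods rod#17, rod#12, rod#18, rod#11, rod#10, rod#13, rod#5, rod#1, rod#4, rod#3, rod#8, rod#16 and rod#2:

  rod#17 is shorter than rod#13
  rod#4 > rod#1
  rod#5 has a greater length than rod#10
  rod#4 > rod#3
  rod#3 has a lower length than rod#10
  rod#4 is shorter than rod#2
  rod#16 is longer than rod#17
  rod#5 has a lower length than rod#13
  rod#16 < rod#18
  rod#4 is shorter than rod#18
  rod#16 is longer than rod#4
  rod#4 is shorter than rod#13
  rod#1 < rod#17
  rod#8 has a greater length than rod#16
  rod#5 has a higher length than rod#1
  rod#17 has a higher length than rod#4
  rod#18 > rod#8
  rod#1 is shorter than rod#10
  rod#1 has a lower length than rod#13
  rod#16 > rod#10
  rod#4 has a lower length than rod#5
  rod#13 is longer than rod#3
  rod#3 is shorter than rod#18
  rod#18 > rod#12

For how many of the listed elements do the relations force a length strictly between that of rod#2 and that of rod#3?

Chaining upward from rod#3 reaches: rod#4, rod#10, rod#17, rod#16, rod#8, rod#18, rod#5, rod#13.
Chaining downward from rod#2 reaches: rod#1, rod#4.
Strictly between rod#3 and rod#2 are those in both lists: rod#4 — 1 element.

1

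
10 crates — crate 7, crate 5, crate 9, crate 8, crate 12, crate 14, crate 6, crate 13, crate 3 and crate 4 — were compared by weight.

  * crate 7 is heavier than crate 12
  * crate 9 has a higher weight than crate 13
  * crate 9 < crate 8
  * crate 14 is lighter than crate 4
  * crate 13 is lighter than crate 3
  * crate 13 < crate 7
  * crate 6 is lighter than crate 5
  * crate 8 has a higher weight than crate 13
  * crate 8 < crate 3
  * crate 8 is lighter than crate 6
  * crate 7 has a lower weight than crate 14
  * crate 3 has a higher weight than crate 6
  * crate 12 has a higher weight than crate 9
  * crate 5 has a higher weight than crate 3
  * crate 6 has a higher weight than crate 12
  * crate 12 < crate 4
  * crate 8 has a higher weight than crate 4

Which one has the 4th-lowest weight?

crate 7

Piecing the relations together gives one ordering: crate 13 < crate 9 < crate 12 < crate 7 < crate 14 < crate 4 < crate 8 < crate 6 < crate 3 < crate 5.
Counting 4 from the smallest end gives crate 7.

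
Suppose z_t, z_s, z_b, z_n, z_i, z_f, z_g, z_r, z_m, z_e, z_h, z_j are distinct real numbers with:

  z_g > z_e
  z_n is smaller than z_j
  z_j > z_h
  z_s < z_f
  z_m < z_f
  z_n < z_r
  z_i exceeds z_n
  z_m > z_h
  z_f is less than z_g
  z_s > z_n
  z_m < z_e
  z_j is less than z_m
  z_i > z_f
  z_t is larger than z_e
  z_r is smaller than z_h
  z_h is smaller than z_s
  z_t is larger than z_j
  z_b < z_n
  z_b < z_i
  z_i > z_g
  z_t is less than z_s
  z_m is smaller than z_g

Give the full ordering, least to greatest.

Each adjacent pair is fixed by a given relation: z_b < z_n; z_n < z_r; z_r < z_h; z_h < z_j; z_j < z_m; z_m < z_e; z_e < z_t; z_t < z_s; z_s < z_f; z_f < z_g; z_g < z_i. Chaining them end to end gives the full order.

z_b < z_n < z_r < z_h < z_j < z_m < z_e < z_t < z_s < z_f < z_g < z_i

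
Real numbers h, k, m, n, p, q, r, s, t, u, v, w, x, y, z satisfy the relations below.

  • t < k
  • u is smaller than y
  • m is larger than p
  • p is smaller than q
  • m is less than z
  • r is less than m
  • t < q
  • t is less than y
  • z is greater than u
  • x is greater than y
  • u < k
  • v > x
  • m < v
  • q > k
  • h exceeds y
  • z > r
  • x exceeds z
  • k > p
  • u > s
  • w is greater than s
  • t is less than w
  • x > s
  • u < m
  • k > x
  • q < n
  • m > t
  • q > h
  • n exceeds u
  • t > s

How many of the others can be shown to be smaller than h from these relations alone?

4

The elements the relations force below h are s, u, t, y — no chain reaches any other.
That is 4.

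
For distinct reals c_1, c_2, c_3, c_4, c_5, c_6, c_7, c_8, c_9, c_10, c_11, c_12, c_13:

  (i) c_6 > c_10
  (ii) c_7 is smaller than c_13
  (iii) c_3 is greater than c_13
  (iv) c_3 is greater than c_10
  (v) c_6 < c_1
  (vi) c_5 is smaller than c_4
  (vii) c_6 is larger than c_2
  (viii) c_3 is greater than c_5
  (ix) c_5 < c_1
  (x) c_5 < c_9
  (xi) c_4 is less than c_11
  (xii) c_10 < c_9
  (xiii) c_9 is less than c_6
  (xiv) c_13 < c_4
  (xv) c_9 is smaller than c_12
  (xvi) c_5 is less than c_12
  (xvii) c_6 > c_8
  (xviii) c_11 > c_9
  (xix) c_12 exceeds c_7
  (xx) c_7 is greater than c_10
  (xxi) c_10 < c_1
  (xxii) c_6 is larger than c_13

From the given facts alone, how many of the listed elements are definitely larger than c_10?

9

Directly above c_10: c_7, c_3, c_9, c_6, c_1.
One step further: c_13, c_11, c_12 (8 so far).
One step further: c_4 (9 so far).
Nothing else is reachable above c_10; 9 in all.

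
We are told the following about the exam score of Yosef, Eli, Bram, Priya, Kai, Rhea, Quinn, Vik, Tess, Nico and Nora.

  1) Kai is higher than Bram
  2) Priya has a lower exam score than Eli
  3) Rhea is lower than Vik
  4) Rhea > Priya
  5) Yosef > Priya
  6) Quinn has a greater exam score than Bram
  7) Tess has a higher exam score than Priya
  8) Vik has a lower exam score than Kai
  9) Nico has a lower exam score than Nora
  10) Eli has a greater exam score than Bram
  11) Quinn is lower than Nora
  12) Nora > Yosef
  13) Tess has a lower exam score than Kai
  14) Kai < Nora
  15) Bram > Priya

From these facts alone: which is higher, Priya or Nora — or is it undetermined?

Nora

The relevant relations are Priya < Rhea; Rhea < Vik; Vik < Kai; Kai < Nora.
Together: Priya < Rhea < Vik < Kai < Nora.
So Nora is higher.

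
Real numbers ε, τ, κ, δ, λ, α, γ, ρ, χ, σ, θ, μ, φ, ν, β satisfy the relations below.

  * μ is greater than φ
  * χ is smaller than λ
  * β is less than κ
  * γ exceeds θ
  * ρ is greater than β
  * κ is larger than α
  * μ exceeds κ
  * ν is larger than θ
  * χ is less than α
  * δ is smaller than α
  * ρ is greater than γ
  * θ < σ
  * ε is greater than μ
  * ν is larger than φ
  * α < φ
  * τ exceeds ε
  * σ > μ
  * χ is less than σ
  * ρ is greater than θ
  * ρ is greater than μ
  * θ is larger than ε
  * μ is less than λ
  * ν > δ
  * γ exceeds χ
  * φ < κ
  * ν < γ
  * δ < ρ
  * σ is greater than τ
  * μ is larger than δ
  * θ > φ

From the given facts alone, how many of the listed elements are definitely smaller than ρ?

11

From ρ the given relations immediately reach β, δ, μ, θ, γ.
From those, χ, φ, κ, ε, ν — 10 in total.
From those, α — 11 in total.
Nothing else is reachable below ρ; 11 in all.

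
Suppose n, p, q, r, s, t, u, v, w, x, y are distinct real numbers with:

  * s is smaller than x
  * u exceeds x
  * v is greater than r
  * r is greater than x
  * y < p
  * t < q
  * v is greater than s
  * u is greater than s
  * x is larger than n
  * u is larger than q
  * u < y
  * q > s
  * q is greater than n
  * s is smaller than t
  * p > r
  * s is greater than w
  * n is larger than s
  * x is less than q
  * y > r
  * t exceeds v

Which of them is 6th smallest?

v

The consecutive relations fix a unique order: w < s < n < x < r < v < t < q < u < y < p.
The 6th smallest is v.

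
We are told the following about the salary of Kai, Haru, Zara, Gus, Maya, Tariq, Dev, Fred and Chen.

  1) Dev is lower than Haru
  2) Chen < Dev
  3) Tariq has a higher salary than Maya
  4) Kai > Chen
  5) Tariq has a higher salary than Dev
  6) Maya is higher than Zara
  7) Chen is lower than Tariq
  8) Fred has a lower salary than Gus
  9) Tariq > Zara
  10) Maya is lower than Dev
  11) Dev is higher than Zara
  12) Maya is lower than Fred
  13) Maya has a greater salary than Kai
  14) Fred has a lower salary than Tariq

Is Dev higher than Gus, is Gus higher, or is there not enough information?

Following every chain through Dev: above Dev we get Tariq, Haru; below Dev we get Chen, Zara, Kai, Maya.
Gus is not reached, and no chain runs the other way from Gus to Dev.
So the given relations leave the order of Dev and Gus undetermined.

undetermined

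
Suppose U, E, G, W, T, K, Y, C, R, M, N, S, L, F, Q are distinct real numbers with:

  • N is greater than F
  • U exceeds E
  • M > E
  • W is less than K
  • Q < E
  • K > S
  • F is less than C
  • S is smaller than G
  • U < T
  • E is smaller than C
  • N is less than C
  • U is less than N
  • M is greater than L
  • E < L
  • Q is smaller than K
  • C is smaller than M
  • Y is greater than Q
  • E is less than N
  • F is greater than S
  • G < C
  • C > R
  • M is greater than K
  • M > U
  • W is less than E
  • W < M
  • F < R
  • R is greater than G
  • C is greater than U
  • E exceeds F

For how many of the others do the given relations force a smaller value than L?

5

From L the given relations immediately reach E.
From those, Q, W, F — 4 in total.
From those, S — 5 in total.
No other element is forced below L by the given relations, so the count is 5.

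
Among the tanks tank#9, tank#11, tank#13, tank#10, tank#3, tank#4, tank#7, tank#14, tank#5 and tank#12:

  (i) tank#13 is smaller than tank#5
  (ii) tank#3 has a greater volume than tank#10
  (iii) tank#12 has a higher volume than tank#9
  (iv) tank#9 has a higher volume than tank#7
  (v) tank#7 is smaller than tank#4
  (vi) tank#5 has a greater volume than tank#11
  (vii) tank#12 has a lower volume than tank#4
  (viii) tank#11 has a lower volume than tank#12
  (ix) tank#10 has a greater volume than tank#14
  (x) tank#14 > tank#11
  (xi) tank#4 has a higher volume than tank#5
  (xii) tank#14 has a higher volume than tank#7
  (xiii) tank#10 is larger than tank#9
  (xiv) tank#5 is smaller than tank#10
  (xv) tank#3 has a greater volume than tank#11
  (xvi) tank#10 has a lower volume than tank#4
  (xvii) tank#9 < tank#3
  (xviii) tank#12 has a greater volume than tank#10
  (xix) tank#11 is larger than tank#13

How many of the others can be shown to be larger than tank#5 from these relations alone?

The elements the relations force above tank#5 are tank#10, tank#12, tank#3, tank#4 — no chain reaches any other.
That is 4.

4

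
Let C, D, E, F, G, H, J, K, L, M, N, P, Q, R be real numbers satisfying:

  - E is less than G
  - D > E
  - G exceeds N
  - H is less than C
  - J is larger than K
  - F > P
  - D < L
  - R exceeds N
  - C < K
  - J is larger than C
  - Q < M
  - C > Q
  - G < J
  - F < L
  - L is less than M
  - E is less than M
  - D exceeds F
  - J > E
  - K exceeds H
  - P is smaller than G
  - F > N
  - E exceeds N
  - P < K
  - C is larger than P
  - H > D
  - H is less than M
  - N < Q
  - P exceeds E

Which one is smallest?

Chaining upward from N: directly above it, E, F, Q, R, G; then P, D, C, L, M, J; then H, K.
That covers every other element, and nothing is given below N, so N is the smallest.

N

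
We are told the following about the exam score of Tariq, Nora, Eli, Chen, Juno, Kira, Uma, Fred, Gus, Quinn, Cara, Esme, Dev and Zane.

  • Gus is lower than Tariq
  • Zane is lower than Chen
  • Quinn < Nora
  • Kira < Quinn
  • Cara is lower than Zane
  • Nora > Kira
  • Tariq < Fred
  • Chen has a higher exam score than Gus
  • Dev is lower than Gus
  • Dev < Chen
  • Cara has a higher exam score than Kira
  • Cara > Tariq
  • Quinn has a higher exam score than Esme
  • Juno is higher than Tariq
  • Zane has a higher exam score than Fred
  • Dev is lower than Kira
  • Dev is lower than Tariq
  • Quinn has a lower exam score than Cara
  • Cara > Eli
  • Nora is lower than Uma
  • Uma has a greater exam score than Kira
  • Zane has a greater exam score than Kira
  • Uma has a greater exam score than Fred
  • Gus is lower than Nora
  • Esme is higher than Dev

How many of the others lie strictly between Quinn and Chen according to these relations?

Chaining upward from Quinn reaches: Nora, Cara, Uma, Zane.
Chaining downward from Chen reaches: Dev, Gus, Kira, Eli, Tariq, Esme, Cara, Fred, Zane.
Strictly between Quinn and Chen are those in both lists: Cara, Zane — 2 elements.

2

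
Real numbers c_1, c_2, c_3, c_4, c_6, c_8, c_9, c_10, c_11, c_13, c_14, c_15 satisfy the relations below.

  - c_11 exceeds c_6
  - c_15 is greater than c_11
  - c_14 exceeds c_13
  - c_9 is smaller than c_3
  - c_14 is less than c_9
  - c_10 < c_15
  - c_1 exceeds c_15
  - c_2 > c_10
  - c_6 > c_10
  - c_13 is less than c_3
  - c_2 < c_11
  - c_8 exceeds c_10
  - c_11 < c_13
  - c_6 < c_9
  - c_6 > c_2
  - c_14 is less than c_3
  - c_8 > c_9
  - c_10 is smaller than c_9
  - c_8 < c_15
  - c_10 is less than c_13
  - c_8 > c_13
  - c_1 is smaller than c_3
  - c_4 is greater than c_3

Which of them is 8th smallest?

Chaining the given pairs: c_10 < c_2 < c_6 < c_11 < c_13 < c_14 < c_9 < c_8 < c_15 < c_1 < c_3 < c_4.
Counting 8 from the smallest end gives c_8.

c_8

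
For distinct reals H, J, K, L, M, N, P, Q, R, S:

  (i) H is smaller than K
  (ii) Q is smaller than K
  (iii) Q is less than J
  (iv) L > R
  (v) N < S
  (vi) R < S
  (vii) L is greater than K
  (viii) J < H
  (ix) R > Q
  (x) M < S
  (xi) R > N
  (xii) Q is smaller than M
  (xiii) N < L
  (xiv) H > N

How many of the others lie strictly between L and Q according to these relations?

4

Chaining upward from Q reaches: J, H, K, R, M, S.
Chaining downward from L reaches: N, J, H, K, R.
Strictly between Q and L are those in both lists: J, H, K, R — 4 elements.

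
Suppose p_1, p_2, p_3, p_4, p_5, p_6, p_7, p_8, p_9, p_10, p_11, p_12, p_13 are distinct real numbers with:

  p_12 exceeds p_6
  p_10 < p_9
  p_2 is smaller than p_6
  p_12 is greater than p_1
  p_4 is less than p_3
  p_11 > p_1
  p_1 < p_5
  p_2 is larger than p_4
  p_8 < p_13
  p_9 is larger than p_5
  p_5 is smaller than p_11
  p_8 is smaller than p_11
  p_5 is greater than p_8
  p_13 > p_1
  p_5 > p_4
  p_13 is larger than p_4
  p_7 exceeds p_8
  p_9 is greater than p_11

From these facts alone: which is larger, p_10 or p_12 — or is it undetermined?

undetermined

Following every chain through p_10: above p_10 we get p_9.
p_12 is not reached, and no chain runs the other way from p_12 to p_10.
So the given relations leave the order of p_10 and p_12 undetermined.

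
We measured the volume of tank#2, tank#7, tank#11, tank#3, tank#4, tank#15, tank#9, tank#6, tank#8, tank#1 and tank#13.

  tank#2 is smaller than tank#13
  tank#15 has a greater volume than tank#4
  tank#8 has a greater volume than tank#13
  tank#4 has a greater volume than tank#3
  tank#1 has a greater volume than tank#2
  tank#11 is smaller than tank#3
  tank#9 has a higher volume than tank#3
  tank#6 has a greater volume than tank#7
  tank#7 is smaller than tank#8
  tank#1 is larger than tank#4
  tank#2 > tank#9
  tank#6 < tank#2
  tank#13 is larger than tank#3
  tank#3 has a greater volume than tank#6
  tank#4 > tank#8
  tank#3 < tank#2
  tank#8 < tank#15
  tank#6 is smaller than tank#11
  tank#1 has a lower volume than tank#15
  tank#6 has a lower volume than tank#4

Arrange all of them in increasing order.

The consecutive links are each given: tank#7 < tank#6; tank#6 < tank#11; tank#11 < tank#3; tank#3 < tank#9; tank#9 < tank#2; tank#2 < tank#13; tank#13 < tank#8; tank#8 < tank#4; tank#4 < tank#1; tank#1 < tank#15.

tank#7 < tank#6 < tank#11 < tank#3 < tank#9 < tank#2 < tank#13 < tank#8 < tank#4 < tank#1 < tank#15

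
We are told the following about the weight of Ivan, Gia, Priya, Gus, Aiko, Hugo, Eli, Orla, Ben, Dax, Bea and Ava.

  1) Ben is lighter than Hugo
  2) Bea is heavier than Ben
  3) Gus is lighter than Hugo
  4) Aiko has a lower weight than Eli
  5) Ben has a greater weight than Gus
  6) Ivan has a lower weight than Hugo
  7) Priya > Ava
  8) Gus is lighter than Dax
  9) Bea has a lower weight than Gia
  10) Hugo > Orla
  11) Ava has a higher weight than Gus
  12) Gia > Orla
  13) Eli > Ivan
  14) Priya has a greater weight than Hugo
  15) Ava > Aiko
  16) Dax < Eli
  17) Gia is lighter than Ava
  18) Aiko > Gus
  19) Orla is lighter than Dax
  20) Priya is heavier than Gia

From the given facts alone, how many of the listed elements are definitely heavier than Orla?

6

Directly above Orla: Gia, Hugo, Dax.
One step further: Ava, Priya, Eli (6 so far).
No other element is forced above Orla by the given relations, so the count is 6.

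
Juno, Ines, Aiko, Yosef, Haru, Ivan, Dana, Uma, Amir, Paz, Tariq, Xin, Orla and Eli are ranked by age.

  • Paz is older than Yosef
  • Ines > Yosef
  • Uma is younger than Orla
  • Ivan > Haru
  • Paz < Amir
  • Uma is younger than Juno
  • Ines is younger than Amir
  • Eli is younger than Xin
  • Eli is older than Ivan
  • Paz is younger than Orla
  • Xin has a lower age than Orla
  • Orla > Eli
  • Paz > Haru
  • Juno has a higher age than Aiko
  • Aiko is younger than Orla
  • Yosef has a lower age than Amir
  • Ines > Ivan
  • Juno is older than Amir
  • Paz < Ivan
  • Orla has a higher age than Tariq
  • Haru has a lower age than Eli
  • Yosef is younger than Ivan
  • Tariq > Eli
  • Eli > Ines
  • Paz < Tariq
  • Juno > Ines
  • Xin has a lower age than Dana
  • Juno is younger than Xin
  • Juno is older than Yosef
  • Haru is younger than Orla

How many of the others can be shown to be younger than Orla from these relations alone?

Directly below Orla: Aiko, Haru, Uma, Paz, Eli, Xin, Tariq.
One step further: Yosef, Ivan, Ines, Juno (11 so far).
One step further: Amir (12 so far).
Nothing else is reachable below Orla; 12 in all.

12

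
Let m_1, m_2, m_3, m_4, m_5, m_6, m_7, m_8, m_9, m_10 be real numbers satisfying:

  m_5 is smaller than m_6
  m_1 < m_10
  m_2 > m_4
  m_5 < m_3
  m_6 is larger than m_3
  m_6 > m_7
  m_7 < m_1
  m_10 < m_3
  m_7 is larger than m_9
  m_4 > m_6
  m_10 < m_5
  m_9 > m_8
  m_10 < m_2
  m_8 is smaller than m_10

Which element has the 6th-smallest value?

m_5

Chaining the given pairs: m_8 < m_9 < m_7 < m_1 < m_10 < m_5 < m_3 < m_6 < m_4 < m_2.
The 6th smallest is m_5.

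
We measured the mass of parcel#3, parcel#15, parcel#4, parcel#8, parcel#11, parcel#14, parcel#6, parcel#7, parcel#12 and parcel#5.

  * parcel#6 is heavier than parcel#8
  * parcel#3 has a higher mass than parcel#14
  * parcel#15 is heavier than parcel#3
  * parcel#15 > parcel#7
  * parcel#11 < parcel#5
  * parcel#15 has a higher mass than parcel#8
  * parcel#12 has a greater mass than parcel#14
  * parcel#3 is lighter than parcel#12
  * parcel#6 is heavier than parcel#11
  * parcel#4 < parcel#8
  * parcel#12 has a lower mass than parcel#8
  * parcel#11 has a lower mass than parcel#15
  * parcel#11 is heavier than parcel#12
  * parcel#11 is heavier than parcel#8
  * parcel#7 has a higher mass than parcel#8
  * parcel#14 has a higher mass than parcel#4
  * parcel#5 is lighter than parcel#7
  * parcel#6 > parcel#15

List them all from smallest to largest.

parcel#4 < parcel#14 < parcel#3 < parcel#12 < parcel#8 < parcel#11 < parcel#5 < parcel#7 < parcel#15 < parcel#6

The consecutive links are each given: parcel#4 < parcel#14; parcel#14 < parcel#3; parcel#3 < parcel#12; parcel#12 < parcel#8; parcel#8 < parcel#11; parcel#11 < parcel#5; parcel#5 < parcel#7; parcel#7 < parcel#15; parcel#15 < parcel#6.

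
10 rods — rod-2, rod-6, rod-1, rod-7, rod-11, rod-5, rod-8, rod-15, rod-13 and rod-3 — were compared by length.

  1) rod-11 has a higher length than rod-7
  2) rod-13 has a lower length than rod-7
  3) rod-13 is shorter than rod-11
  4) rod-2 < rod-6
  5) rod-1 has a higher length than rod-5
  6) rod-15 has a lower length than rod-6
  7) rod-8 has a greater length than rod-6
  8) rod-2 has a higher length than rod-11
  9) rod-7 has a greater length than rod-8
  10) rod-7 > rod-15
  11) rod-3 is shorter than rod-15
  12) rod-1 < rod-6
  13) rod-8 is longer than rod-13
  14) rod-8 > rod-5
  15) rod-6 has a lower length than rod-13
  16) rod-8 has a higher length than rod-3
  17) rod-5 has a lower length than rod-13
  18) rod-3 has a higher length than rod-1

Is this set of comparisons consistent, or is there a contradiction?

We have rod-2 < rod-6 stated directly, yet also rod-6 < rod-13 < rod-8 < rod-7 < rod-11 < rod-2 by chaining the others — so rod-6 < rod-2. Contradiction.

inconsistent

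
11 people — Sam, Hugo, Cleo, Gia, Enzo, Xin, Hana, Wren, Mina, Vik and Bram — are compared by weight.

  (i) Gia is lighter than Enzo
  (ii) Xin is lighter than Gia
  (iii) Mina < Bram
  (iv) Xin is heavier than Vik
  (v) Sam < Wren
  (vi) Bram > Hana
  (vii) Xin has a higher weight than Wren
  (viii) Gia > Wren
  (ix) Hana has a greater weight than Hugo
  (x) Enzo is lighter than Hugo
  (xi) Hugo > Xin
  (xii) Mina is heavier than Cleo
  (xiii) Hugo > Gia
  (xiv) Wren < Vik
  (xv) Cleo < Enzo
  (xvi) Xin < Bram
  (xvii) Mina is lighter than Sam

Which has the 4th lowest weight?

Wren

Chaining the given pairs: Cleo < Mina < Sam < Wren < Vik < Xin < Gia < Enzo < Hugo < Hana < Bram.
Counting 4 from the smallest end gives Wren.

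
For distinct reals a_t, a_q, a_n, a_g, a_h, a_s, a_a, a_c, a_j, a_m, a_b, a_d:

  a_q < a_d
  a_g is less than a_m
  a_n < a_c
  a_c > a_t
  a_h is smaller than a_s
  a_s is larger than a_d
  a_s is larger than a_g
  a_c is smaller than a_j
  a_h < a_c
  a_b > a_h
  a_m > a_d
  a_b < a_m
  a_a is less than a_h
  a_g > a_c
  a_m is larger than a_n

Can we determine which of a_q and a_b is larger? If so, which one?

Following every chain through a_q: above a_q we get a_d, a_m, a_s.
a_b is not reached, and no chain runs the other way from a_b to a_q.
So the given relations leave the order of a_q and a_b undetermined.

undetermined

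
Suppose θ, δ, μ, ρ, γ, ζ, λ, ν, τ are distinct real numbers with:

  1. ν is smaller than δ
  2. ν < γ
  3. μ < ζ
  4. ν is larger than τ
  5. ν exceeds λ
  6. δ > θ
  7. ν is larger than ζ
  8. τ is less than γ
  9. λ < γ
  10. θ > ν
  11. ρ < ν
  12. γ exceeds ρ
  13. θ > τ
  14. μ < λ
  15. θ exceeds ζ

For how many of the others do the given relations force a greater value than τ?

From τ the given relations immediately reach ν, θ, γ.
From those, δ — 4 in total.
Nothing else is reachable above τ; 4 in all.

4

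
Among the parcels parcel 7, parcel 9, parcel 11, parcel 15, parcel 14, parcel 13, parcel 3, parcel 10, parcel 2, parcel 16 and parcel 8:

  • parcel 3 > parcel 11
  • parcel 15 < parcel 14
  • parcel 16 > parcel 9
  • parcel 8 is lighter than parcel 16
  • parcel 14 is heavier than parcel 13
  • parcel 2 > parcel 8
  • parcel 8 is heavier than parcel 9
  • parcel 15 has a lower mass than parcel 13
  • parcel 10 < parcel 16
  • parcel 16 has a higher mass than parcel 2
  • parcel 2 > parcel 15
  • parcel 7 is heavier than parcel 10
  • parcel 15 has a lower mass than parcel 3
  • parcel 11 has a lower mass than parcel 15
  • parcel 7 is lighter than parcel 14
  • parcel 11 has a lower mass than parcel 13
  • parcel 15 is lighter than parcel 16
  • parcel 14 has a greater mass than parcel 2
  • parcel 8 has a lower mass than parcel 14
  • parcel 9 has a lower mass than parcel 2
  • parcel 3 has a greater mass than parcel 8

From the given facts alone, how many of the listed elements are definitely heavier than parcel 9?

5

Directly above parcel 9: parcel 8, parcel 2, parcel 16.
One step further: parcel 3, parcel 14 (5 so far).
No other element is forced above parcel 9 by the given relations, so the count is 5.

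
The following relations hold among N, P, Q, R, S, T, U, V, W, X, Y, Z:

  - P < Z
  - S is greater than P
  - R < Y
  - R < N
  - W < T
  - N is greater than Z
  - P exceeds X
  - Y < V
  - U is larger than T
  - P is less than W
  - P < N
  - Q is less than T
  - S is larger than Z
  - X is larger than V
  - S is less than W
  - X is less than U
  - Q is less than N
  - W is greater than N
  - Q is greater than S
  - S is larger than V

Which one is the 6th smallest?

The consecutive relations fix a unique order: R < Y < V < X < P < Z < S < Q < N < W < T < U.
The 6th smallest is Z.

Z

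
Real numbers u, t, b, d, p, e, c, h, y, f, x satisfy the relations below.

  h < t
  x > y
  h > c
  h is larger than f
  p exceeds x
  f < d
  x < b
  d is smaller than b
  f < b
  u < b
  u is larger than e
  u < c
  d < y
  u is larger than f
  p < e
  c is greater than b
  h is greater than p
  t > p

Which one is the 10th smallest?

h

Chaining the given pairs: f < d < y < x < p < e < u < b < c < h < t.
The 10th smallest is h.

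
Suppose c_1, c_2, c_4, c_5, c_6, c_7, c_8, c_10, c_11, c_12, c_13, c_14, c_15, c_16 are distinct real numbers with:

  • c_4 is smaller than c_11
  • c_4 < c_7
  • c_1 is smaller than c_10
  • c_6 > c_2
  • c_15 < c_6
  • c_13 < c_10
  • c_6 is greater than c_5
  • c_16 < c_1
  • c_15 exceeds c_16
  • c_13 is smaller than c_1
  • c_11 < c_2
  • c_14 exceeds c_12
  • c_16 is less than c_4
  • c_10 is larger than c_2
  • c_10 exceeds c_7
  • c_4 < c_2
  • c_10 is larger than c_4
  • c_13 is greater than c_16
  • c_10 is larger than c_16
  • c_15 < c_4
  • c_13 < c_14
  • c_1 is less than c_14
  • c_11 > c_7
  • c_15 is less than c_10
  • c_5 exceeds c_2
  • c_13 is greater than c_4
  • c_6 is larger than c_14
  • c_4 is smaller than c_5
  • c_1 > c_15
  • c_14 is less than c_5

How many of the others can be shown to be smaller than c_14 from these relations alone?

The elements the relations force below c_14 are c_16, c_12, c_15, c_4, c_13, c_1 — no chain reaches any other.
That is 6.

6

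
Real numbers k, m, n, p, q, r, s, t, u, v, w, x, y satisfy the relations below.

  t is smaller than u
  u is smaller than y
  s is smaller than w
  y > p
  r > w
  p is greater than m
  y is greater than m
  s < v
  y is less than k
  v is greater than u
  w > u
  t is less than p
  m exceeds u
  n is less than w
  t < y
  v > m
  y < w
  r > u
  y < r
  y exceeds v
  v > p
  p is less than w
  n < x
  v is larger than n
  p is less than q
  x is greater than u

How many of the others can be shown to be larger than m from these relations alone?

Directly above m: p, v, y.
One step further: q, w, r, k (7 so far).
Nothing else is reachable above m; 7 in all.

7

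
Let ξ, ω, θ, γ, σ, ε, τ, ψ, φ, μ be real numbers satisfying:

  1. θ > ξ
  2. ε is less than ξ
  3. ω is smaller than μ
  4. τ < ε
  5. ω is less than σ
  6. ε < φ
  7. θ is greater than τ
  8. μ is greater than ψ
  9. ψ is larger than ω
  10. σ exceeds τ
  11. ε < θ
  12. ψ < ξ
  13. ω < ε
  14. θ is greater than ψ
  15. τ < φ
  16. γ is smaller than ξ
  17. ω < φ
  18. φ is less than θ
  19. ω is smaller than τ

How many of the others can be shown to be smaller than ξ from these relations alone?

5

From ξ the given relations immediately reach ψ, γ, ε.
From those, ω, τ — 5 in total.
Nothing else is reachable below ξ; 5 in all.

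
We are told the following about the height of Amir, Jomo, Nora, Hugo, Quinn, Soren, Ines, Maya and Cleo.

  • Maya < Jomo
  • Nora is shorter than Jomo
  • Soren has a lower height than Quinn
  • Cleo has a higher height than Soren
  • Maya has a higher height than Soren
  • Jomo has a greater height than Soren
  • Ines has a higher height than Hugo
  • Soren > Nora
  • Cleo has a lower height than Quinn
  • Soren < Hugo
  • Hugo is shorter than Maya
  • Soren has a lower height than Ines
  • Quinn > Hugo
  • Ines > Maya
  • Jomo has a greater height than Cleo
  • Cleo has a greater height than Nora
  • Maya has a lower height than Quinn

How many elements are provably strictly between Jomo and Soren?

The relations place Soren below Jomo. An element lies strictly between them when it is forced above Soren and also forced below Jomo.
Above Soren: {Hugo, Cleo, Maya, Ines, Quinn}. Below Jomo: {Nora, Hugo, Cleo, Maya}.
Intersection: {Hugo, Cleo, Maya} — 3.

3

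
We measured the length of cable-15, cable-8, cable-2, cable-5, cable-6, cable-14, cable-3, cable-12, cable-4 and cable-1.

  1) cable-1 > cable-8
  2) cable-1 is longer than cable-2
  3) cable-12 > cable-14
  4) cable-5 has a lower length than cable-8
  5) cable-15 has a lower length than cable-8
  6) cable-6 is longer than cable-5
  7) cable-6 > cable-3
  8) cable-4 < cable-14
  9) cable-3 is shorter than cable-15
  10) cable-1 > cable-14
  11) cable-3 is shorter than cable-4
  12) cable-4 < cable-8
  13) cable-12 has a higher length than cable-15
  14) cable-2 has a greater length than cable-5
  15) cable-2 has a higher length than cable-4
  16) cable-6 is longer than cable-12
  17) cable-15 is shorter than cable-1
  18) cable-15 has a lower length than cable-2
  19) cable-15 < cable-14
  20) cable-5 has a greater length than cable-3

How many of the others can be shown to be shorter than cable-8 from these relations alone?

4

From cable-8 the given relations immediately reach cable-4, cable-15, cable-5.
From those, cable-3 — 4 in total.
No other element is forced below cable-8 by the given relations, so the count is 4.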